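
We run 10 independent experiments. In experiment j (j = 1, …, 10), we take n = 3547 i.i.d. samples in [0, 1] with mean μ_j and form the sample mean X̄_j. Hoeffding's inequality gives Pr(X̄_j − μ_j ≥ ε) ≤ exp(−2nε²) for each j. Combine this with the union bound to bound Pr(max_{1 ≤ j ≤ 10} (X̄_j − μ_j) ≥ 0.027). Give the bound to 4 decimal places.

Per-experiment Hoeffding bound: exp(−2·3547·0.027²) = exp(−5.17153) = 0.0056759.
Union bound over 10 events: 10·0.0056759 = 0.05676.

0.0568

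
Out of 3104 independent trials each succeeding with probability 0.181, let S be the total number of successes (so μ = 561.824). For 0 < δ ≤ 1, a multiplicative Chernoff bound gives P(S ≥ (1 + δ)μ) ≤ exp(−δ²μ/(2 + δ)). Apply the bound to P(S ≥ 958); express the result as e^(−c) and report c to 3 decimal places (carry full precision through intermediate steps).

Write 958 = (1 + δ)μ, so δ = 958/561.824 − 1 = 0.7051603…
Then the exponent is δ²μ/(2 + δ) = (958 − μ)² / (μ·(2 + δ)) = 103.272105.

103.272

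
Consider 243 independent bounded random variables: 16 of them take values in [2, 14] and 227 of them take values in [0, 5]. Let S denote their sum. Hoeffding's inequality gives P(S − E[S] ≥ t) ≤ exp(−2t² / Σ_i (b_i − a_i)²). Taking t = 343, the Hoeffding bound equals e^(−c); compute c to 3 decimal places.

29.490

Σ(b_i − a_i)² = 16·12² + 227·5² = 7979.
c = 2t² / 7979 = 2·343² / 7979 = 29.4897.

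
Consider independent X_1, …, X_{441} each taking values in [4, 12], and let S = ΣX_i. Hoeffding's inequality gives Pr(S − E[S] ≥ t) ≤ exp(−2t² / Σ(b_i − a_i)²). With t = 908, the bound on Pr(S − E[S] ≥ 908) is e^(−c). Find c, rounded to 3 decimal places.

58.423

Σ(b_i − a_i)² = 441·(8)² = 28224.
c = 2t²/28224 = 2·908²/28224 = 58.4229.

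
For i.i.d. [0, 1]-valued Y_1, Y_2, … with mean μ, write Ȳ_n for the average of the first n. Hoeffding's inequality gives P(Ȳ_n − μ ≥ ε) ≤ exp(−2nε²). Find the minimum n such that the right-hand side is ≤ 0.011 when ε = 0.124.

147

Require exp(−2nε²) ≤ 0.011, i.e. 2nε² ≥ ln(1/0.011) = 4.509860.
So n ≥ 4.509860 / (2·0.124²) = 146.653.
The smallest integer n is 147.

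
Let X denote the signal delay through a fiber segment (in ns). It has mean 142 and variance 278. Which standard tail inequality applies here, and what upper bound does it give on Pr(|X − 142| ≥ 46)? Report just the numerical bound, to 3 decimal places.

Mean and variance are known, so Chebyshev's inequality applies.
Chebyshev: Pr(|X − μ| ≥ t) ≤ Var(X)/t².
Bound = 278 / 2116 = 0.1314.

0.131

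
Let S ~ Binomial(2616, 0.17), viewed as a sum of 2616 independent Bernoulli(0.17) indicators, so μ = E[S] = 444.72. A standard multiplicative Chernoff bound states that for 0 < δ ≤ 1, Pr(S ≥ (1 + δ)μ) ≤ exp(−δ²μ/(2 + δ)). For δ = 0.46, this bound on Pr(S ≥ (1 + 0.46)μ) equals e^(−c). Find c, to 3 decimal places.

38.253

c = δ²μ/(2 + δ) = 0.46²·444.72/(2 + 0.46) = 38.2532.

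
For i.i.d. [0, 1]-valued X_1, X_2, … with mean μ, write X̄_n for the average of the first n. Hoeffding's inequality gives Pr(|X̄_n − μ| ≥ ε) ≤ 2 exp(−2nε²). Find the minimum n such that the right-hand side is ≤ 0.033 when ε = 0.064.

502

Require 2·exp(−2nε²) ≤ 0.033, i.e. 2nε² ≥ ln(2/0.033) = 4.104395.
So n ≥ 4.104395 / (2·0.064²) = 501.025.
The smallest integer n is 502.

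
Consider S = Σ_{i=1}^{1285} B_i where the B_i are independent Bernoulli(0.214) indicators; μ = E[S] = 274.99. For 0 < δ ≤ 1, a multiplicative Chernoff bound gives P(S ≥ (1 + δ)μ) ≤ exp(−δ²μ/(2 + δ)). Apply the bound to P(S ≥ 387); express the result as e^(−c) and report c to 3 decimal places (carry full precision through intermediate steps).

Write 387 = (1 + δ)μ, so δ = 387/274.99 − 1 = 0.4073239…
Then the exponent is δ²μ/(2 + δ) = (387 − μ)² / (μ·(2 + δ)) = 18.952311.

18.952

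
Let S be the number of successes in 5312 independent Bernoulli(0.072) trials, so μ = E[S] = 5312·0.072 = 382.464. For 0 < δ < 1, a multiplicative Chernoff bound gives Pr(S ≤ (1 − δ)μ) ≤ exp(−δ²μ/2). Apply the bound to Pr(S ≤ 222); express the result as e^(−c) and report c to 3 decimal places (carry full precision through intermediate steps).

Write 222 = (1 − δ)μ, so δ = 1 − 222/382.464 = 0.4195532…
Then the exponent is δ²μ/2 = (μ − 222)²/(2μ) = 33.661593.

33.662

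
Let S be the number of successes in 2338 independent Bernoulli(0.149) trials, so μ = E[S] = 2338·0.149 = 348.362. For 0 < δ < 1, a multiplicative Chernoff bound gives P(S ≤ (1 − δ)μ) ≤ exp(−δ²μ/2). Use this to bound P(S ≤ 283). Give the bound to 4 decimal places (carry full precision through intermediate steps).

0.0022

Write 283 = (1 − δ)μ, so δ = 1 − 283/348.362 = 0.1876267…
Then the exponent is δ²μ/2 = (μ − 283)²/(2μ) = 6.131827.
Bound = exp(−6.131827) = 0.00217.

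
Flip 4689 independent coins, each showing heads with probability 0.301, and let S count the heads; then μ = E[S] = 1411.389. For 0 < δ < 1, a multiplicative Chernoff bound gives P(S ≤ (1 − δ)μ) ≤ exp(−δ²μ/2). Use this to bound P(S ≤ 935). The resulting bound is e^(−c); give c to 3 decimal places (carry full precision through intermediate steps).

80.398

Write 935 = (1 − δ)μ, so δ = 1 − 935/1411.389 = 0.337532…
Then the exponent is δ²μ/2 = (μ − 935)²/(2μ) = 80.398274.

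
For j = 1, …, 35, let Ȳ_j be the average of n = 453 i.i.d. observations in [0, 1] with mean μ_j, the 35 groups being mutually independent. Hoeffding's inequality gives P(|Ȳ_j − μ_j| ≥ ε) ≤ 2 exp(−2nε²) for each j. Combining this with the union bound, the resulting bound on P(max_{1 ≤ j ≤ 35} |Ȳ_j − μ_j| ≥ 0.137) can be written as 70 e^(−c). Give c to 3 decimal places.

Union bound over the 35 events: P(max_{1 ≤ j ≤ 35} |Ȳ_j − μ_j| ≥ 0.137) ≤ 35·2·exp(−2nε²) = 70 exp(−2·453·0.137²).
So c = 2·453·0.137² = 17.0047.

17.005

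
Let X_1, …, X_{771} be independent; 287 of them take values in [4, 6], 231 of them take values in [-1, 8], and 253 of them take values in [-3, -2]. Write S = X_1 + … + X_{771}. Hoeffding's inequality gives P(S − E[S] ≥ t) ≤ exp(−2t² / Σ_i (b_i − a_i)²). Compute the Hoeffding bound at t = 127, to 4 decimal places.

Σ(b_i − a_i)² = 287·2² + 231·9² + 253·1² = 20112.
Exponent = 2·127² / 20112 = 1.60392.
Bound = exp(−1.60392) = 0.20111.

0.2011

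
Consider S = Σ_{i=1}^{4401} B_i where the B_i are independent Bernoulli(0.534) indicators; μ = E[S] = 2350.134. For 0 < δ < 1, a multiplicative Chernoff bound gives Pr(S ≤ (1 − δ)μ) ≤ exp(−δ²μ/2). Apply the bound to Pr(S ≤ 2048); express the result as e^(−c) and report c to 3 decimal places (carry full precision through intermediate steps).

19.421

Write 2048 = (1 − δ)μ, so δ = 1 − 2048/2350.134 = 0.1285603…
Then the exponent is δ²μ/2 = (μ − 2048)²/(2μ) = 19.421223.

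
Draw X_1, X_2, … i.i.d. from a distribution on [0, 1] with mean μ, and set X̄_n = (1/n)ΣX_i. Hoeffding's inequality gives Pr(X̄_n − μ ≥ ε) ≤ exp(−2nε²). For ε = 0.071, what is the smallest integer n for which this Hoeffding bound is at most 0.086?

Require exp(−2nε²) ≤ 0.086, i.e. 2nε² ≥ ln(1/0.086) = 2.453408.
So n ≥ 2.453408 / (2·0.071²) = 243.345.
The smallest integer n is 244.

244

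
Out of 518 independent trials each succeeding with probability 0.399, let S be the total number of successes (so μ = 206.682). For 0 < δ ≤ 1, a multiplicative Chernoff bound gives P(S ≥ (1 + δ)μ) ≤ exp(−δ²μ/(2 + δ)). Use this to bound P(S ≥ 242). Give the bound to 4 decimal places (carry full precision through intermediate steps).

Write 242 = (1 + δ)μ, so δ = 242/206.682 − 1 = 0.1708809…
Then the exponent is δ²μ/(2 + δ) = (242 − μ)² / (μ·(2 + δ)) = 2.780056.
Bound = exp(−2.780056) = 0.06204.

0.0620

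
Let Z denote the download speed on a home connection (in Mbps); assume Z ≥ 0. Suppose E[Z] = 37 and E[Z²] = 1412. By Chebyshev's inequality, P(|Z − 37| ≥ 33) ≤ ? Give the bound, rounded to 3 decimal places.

0.039

Var(Z) = E[Z²] − (E[Z])² = 1412 − 1369 = 43.
Chebyshev's inequality: P(|Z − μ| ≥ t) ≤ Var(Z)/t² = 43/1089 = 0.0395.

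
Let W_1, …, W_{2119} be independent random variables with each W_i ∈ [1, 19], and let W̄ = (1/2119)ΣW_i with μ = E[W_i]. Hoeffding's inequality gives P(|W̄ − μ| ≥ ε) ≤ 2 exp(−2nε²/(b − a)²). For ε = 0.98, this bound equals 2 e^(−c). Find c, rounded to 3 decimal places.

12.562

c = 2nε²/(b − a)² = 2·2119·0.98² / 18² = 12.5623.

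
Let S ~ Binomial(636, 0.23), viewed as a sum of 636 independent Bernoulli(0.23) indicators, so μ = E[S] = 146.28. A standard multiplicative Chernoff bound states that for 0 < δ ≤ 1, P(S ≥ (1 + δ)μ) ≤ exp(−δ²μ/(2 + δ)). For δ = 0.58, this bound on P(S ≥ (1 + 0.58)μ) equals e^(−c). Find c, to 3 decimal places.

19.073

c = δ²μ/(2 + δ) = 0.58²·146.28/(2 + 0.58) = 19.0731.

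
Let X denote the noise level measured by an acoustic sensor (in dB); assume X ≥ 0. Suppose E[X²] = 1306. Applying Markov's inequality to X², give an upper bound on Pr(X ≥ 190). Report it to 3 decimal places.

Since X ≥ 0, the event {X ≥ 190} is the same as {X² ≥ 36100}.
Markov's inequality applied to X² gives Pr(X² ≥ 36100) ≤ E[X²]/36100 = 1306/36100 = 0.0362.

0.036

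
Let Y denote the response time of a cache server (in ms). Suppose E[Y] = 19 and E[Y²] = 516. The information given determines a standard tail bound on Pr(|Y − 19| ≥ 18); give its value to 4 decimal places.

The first two moments determine the variance, so Chebyshev's inequality is the sharpest standard bound available.
Var(Y) = E[Y²] − (E[Y])² = 516 − 361 = 155.
Chebyshev's inequality: Pr(|Y − μ| ≥ t) ≤ Var(Y)/t² = 155/324 = 0.4784.

0.4784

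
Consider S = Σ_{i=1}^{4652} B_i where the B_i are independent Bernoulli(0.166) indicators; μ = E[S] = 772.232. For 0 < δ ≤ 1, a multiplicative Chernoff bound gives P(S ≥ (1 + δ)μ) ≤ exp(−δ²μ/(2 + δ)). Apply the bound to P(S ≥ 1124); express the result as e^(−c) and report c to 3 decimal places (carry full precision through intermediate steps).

Write 1124 = (1 + δ)μ, so δ = 1124/772.232 − 1 = 0.4555211…
Then the exponent is δ²μ/(2 + δ) = (1124 − μ)² / (μ·(2 + δ)) = 65.256111.

65.256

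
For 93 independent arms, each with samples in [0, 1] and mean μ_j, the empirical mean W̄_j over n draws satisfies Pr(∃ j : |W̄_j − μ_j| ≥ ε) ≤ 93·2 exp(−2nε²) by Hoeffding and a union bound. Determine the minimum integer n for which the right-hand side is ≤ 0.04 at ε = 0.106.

376

Need 2·93·exp(−2nε²) ≤ 0.04, i.e. exp(−2nε²) ≤ 0.04/186.
So 2nε² ≥ ln(186/0.04) = 8.444622.
Hence n ≥ 8.444622/(2·0.106²) = 375.784.
The smallest integer n is 376.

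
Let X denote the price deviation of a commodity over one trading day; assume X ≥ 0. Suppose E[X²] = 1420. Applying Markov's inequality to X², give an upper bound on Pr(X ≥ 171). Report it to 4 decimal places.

0.0486

Since X ≥ 0, the event {X ≥ 171} is the same as {X² ≥ 29241}.
Markov's inequality applied to X² gives Pr(X² ≥ 29241) ≤ E[X²]/29241 = 1420/29241 = 0.0486.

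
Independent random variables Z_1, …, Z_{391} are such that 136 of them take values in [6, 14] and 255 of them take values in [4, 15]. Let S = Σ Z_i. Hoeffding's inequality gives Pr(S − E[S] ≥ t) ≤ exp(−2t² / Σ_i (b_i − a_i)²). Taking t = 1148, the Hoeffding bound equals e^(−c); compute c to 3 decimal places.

66.630

Σ(b_i − a_i)² = 136·8² + 255·11² = 39559.
c = 2t² / 39559 = 2·1148² / 39559 = 66.6298.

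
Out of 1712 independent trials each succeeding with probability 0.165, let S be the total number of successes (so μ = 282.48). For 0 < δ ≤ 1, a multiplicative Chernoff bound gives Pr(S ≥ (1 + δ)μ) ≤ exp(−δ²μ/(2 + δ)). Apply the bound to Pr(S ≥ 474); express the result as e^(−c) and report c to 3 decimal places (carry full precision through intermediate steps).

48.488

Write 474 = (1 + δ)μ, so δ = 474/282.48 − 1 = 0.6779949…
Then the exponent is δ²μ/(2 + δ) = (474 − μ)² / (μ·(2 + δ)) = 48.487614.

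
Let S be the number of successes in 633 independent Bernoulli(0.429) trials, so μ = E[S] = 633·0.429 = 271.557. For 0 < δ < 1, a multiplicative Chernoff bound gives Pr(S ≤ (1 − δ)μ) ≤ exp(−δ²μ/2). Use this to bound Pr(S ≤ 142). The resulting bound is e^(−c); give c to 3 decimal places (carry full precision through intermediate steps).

Write 142 = (1 − δ)μ, so δ = 1 − 142/271.557 = 0.4770895…
Then the exponent is δ²μ/2 = (μ − 142)²/(2μ) = 30.905144.

30.905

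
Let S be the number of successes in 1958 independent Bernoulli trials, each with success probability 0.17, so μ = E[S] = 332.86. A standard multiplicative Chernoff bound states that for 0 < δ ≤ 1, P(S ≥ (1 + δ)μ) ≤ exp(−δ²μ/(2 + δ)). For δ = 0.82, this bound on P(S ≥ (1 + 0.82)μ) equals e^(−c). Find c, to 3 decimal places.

c = δ²μ/(2 + δ) = 0.82²·332.86/(2 + 0.82) = 79.3670.

79.367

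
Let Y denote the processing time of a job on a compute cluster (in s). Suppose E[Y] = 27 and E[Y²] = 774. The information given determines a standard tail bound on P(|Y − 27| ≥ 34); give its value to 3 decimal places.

0.039

The first two moments determine the variance, so Chebyshev's inequality is the sharpest standard bound available.
Var(Y) = E[Y²] − (E[Y])² = 774 − 729 = 45.
Chebyshev's inequality: P(|Y − μ| ≥ t) ≤ Var(Y)/t² = 45/1156 = 0.0389.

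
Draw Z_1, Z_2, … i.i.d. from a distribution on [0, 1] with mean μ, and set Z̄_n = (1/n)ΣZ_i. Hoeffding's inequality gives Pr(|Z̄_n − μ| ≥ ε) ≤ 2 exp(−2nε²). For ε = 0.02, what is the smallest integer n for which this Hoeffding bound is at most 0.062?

4343

Require 2·exp(−2nε²) ≤ 0.062, i.e. 2nε² ≥ ln(2/0.062) = 3.473768.
So n ≥ 3.473768 / (2·0.02²) = 4342.210.
The smallest integer n is 4343.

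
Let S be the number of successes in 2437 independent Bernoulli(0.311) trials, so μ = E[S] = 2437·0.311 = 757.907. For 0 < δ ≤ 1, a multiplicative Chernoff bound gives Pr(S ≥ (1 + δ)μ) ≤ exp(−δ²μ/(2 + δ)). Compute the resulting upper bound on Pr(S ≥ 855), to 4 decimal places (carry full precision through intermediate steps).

0.0029

Write 855 = (1 + δ)μ, so δ = 855/757.907 − 1 = 0.1281067…
Then the exponent is δ²μ/(2 + δ) = (855 − μ)² / (μ·(2 + δ)) = 5.844758.
Bound = exp(−5.844758) = 0.00290.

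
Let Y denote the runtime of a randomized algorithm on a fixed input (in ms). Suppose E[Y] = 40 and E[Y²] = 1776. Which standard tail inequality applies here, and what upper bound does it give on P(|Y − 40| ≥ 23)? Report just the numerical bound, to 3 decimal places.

0.333

The first two moments determine the variance, so Chebyshev's inequality is the sharpest standard bound available.
Var(Y) = E[Y²] − (E[Y])² = 1776 − 1600 = 176.
Chebyshev's inequality: P(|Y − μ| ≥ t) ≤ Var(Y)/t² = 176/529 = 0.3327.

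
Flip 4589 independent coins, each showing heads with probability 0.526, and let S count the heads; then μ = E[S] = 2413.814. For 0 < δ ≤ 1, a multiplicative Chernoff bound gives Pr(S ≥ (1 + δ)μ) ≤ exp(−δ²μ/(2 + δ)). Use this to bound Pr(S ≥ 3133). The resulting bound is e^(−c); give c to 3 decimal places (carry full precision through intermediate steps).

Write 3133 = (1 + δ)μ, so δ = 3133/2413.814 − 1 = 0.2979459…
Then the exponent is δ²μ/(2 + δ) = (3133 − μ)² / (μ·(2 + δ)) = 93.247854.

93.248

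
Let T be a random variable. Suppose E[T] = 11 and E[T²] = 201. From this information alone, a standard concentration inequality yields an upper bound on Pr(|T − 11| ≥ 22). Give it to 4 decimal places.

The first two moments determine the variance, so Chebyshev's inequality is the sharpest standard bound available.
Var(T) = E[T²] − (E[T])² = 201 − 121 = 80.
Chebyshev's inequality: Pr(|T − μ| ≥ t) ≤ Var(T)/t² = 80/484 = 0.1653.

0.1653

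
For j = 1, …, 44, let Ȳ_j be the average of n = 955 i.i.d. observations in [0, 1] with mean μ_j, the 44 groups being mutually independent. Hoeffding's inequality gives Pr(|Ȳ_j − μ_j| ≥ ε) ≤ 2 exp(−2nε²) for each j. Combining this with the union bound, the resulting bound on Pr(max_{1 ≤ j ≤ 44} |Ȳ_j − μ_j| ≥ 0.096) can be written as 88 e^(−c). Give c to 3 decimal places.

Union bound over the 44 events: Pr(max_{1 ≤ j ≤ 44} |Ȳ_j − μ_j| ≥ 0.096) ≤ 44·2·exp(−2nε²) = 88 exp(−2·955·0.096²).
So c = 2·955·0.096² = 17.6026.

17.603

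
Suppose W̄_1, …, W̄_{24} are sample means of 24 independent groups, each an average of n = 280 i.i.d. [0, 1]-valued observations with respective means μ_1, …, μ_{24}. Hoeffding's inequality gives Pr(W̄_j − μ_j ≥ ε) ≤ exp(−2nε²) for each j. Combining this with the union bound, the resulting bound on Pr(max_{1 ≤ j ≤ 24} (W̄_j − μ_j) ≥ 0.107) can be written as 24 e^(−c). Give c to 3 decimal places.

6.411

Union bound over the 24 events: Pr(max_{1 ≤ j ≤ 24} (W̄_j − μ_j) ≥ 0.107) ≤ 24·exp(−2nε²) = 24 exp(−2·280·0.107²).
So c = 2·280·0.107² = 6.4114.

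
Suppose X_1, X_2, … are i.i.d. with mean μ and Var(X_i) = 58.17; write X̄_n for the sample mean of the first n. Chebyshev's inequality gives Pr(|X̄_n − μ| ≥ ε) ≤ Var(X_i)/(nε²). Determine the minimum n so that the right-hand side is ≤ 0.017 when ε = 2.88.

Require 58.17/(n·2.88²) ≤ 0.017, i.e. n ≥ 58.17/(0.017·2.88²) = 412.539.
The smallest integer n is 413.

413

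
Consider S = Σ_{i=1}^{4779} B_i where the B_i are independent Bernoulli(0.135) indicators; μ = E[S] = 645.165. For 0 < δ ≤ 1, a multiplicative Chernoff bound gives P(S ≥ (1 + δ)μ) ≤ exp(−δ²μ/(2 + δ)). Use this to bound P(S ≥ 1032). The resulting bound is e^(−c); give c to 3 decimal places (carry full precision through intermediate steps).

89.223

Write 1032 = (1 + δ)μ, so δ = 1032/645.165 − 1 = 0.5995908…
Then the exponent is δ²μ/(2 + δ) = (1032 − μ)² / (μ·(2 + δ)) = 89.222776.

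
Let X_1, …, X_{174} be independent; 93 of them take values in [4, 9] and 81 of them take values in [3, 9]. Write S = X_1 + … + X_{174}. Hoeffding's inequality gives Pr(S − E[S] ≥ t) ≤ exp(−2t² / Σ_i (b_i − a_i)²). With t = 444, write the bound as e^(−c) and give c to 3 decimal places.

75.228

Σ(b_i − a_i)² = 93·5² + 81·6² = 5241.
c = 2t² / 5241 = 2·444² / 5241 = 75.2284.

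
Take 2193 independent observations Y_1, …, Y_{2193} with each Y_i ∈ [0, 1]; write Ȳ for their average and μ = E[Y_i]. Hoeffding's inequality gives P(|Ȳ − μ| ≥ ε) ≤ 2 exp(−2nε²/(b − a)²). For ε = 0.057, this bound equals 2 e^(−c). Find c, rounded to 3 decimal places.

14.250

c = 2nε²/(b − a)² = 2·2193·0.057² / 1² = 14.2501.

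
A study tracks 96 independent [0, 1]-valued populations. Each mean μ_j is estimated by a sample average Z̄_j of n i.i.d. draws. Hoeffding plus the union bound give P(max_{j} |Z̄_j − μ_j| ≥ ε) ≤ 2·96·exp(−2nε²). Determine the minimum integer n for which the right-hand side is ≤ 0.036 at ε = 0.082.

Need 2·96·exp(−2nε²) ≤ 0.036, i.e. exp(−2nε²) ≤ 0.036/192.
So 2nε² ≥ ln(192/0.036) = 8.581732.
Hence n ≥ 8.581732/(2·0.082²) = 638.142.
The smallest integer n is 639.

639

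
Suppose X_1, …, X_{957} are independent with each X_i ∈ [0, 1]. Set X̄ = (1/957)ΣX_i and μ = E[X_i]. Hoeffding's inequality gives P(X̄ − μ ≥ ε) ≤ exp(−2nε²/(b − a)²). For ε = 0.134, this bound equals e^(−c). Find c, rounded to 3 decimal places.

c = 2nε²/(b − a)² = 2·957·0.134² / 1² = 34.3678.

34.368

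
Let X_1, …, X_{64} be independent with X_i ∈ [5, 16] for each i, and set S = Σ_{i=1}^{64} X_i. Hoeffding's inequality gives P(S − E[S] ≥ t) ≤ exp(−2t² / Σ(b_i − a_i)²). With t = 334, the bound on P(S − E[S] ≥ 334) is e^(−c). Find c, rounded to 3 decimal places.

28.811

Σ(b_i − a_i)² = 64·(11)² = 7744.
c = 2t²/7744 = 2·334²/7744 = 28.8110.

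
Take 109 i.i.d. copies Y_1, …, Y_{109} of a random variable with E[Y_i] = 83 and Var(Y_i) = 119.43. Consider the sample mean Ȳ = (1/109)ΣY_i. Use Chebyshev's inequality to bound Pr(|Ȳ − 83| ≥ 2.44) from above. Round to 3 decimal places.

Var(Ȳ) = Var(Y_i)/n = 119.43/109 = 1.0957.
Chebyshev: Pr(|Ȳ − 83| ≥ 2.44) ≤ Var(Ȳ)/(2.44)² = 119.43/(109·2.44²) = 0.1840.

0.184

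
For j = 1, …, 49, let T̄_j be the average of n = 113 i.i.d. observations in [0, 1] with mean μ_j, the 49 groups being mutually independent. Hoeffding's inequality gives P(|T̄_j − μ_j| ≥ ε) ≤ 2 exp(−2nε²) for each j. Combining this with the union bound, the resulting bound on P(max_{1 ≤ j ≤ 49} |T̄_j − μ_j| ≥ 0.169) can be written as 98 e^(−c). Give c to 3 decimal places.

Union bound over the 49 events: P(max_{1 ≤ j ≤ 49} |T̄_j − μ_j| ≥ 0.169) ≤ 49·2·exp(−2nε²) = 98 exp(−2·113·0.169²).
So c = 2·113·0.169² = 6.4548.

6.455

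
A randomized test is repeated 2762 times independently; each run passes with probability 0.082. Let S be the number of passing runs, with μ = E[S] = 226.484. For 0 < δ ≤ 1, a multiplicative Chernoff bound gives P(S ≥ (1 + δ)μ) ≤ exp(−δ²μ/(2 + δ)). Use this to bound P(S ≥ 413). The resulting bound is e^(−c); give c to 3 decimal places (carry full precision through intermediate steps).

54.400

Write 413 = (1 + δ)μ, so δ = 413/226.484 − 1 = 0.8235284…
Then the exponent is δ²μ/(2 + δ) = (413 − μ)² / (μ·(2 + δ)) = 54.400451.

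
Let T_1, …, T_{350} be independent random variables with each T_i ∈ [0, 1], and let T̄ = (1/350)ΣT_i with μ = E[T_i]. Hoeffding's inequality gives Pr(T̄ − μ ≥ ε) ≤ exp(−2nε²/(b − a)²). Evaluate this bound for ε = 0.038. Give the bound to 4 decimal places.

Exponent: 2nε²/(b − a)² = 2·350·0.038² / 1² = 1.01080.
Bound = exp(−1.01080) = 0.36393.

0.3639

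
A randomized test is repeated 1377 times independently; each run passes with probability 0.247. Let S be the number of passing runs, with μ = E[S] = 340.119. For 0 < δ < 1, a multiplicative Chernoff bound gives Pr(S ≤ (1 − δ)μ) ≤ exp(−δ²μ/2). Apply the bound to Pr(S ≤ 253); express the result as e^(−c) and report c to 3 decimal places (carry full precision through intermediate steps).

Write 253 = (1 − δ)μ, so δ = 1 − 253/340.119 = 0.2561427…
Then the exponent is δ²μ/2 = (μ − 253)²/(2μ) = 11.157448.

11.157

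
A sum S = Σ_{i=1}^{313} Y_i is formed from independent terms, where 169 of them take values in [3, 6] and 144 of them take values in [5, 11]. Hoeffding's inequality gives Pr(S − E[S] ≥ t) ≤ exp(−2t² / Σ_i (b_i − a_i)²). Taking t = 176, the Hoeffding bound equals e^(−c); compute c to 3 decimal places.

9.240

Σ(b_i − a_i)² = 169·3² + 144·6² = 6705.
c = 2t² / 6705 = 2·176² / 6705 = 9.2397.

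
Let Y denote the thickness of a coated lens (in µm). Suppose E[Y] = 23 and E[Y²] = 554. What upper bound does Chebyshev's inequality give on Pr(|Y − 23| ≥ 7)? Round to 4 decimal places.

0.5102

Var(Y) = E[Y²] − (E[Y])² = 554 − 529 = 25.
Chebyshev's inequality: Pr(|Y − μ| ≥ t) ≤ Var(Y)/t² = 25/49 = 0.5102.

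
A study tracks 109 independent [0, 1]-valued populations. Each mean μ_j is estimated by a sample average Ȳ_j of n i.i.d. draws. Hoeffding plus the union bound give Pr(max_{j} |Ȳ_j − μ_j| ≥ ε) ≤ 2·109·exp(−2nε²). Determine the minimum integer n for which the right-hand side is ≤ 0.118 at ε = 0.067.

838

Need 2·109·exp(−2nε²) ≤ 0.118, i.e. exp(−2nε²) ≤ 0.118/218.
So 2nε² ≥ ln(218/0.118) = 7.521566.
Hence n ≥ 7.521566/(2·0.067²) = 837.777.
The smallest integer n is 838.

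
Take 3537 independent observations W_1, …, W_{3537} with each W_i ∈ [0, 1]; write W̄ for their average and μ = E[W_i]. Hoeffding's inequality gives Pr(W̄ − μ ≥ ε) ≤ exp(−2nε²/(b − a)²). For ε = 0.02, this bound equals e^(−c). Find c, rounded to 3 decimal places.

c = 2nε²/(b − a)² = 2·3537·0.02² / 1² = 2.8296.

2.830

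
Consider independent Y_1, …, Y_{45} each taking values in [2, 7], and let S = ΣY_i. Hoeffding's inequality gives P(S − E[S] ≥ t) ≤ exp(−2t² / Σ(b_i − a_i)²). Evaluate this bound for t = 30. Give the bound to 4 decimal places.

0.2019

Σ(b_i − a_i)² = 45·(5)² = 1125.
Exponent = 2·30²/1125 = 1.6000.
Bound = exp(−1.6000) = 0.20190.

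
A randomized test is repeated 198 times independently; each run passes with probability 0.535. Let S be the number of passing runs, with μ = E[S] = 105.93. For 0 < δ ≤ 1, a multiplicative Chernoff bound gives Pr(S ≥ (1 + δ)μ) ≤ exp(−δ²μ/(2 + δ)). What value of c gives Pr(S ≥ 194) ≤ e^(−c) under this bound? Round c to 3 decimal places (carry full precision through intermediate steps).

Write 194 = (1 + δ)μ, so δ = 194/105.93 − 1 = 0.8313981…
Then the exponent is δ²μ/(2 + δ) = (194 − μ)² / (μ·(2 + δ)) = 25.860450.

25.860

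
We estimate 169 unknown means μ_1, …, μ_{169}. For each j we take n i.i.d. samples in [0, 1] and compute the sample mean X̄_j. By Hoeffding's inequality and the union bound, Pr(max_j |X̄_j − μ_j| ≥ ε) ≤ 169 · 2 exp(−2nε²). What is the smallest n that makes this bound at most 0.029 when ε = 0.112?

374

Need 2·169·exp(−2nε²) ≤ 0.029, i.e. exp(−2nε²) ≤ 0.029/338.
So 2nε² ≥ ln(338/0.029) = 9.363505.
Hence n ≥ 9.363505/(2·0.112²) = 373.226.
The smallest integer n is 374.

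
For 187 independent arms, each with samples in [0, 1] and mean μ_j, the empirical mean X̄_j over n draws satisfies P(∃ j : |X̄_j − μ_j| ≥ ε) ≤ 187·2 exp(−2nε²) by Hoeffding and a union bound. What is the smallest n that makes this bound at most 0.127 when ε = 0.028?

5095

Need 2·187·exp(−2nε²) ≤ 0.127, i.e. exp(−2nε²) ≤ 0.127/374.
So 2nε² ≥ ln(374/0.127) = 7.987824.
Hence n ≥ 7.987824/(2·0.028²) = 5094.276.
The smallest integer n is 5095.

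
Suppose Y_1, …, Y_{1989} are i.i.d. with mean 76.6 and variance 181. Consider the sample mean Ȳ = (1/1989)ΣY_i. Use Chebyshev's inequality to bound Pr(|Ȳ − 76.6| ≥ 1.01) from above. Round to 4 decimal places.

Var(Ȳ) = Var(Y_i)/n = 181/1989 = 0.091001.
Chebyshev: Pr(|Ȳ − 76.6| ≥ 1.01) ≤ Var(Ȳ)/(1.01)² = 181/(1989·1.01²) = 0.0892.

0.0892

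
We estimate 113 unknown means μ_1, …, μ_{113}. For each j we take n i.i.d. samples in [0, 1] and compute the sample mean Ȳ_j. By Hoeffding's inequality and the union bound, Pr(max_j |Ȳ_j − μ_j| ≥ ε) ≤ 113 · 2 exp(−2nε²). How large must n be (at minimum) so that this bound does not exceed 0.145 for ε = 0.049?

1531

Need 2·113·exp(−2nε²) ≤ 0.145, i.e. exp(−2nε²) ≤ 0.145/226.
So 2nε² ≥ ln(226/0.145) = 7.351557.
Hence n ≥ 7.351557/(2·0.049²) = 1530.936.
The smallest integer n is 1531.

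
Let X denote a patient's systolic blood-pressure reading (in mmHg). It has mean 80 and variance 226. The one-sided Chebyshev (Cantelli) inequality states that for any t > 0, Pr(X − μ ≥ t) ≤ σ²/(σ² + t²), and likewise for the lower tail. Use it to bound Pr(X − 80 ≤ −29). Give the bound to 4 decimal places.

0.2118

Here σ² = 226 and t = 29, so σ² + t² = 1067.
Cantelli's bound: 226/1067 = 0.2118.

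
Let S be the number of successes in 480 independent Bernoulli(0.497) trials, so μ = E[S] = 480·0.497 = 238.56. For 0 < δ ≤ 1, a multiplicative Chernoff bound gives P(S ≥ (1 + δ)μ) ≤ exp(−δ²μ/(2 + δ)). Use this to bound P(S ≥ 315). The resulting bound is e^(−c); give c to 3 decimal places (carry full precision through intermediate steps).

10.555

Write 315 = (1 + δ)μ, so δ = 315/238.56 − 1 = 0.3204225…
Then the exponent is δ²μ/(2 + δ) = (315 − μ)² / (μ·(2 + δ)) = 10.555448.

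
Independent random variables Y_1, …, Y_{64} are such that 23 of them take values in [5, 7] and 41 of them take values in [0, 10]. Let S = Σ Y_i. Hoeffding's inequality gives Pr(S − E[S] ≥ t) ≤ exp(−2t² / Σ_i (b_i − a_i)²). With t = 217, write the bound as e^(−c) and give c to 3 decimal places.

22.466

Σ(b_i − a_i)² = 23·2² + 41·10² = 4192.
c = 2t² / 4192 = 2·217² / 4192 = 22.4661.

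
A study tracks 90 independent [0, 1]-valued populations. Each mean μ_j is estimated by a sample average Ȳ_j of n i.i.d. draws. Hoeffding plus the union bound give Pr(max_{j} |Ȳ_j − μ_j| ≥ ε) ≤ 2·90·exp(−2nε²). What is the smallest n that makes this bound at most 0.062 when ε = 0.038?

Need 2·90·exp(−2nε²) ≤ 0.062, i.e. exp(−2nε²) ≤ 0.062/180.
So 2nε² ≥ ln(180/0.062) = 7.973578.
Hence n ≥ 7.973578/(2·0.038²) = 2760.934.
The smallest integer n is 2761.

2761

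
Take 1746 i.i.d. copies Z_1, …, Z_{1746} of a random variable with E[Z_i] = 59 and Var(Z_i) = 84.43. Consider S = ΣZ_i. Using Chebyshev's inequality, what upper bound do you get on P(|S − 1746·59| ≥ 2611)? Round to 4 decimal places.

0.0216

Var(S) = n·Var(Z_i) = 1746·84.43 = 147414.78.
Chebyshev: P(|S − 1746·59| ≥ 2611) ≤ Var(S)/2611² = 147414.78/6817321 = 0.0216.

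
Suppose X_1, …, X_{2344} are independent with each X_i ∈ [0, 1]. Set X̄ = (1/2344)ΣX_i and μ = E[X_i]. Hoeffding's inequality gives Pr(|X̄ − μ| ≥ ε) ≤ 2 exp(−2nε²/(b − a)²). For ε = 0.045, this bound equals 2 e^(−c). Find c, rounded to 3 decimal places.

c = 2nε²/(b − a)² = 2·2344·0.045² / 1² = 9.4932.

9.493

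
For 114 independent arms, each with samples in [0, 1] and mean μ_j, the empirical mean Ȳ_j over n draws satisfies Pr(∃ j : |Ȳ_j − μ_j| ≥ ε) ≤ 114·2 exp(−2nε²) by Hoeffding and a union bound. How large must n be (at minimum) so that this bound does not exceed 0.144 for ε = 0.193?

99

Need 2·114·exp(−2nε²) ≤ 0.144, i.e. exp(−2nε²) ≤ 0.144/228.
So 2nε² ≥ ln(228/0.144) = 7.367288.
Hence n ≥ 7.367288/(2·0.193²) = 98.892.
The smallest integer n is 99.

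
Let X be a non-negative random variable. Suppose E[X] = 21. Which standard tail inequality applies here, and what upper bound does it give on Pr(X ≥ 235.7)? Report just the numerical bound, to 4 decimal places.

Only the mean of a non-negative variable is known, so Markov's inequality is the applicable tail bound.
Markov's inequality: for a non-negative random variable, Pr(X ≥ a) ≤ E[X]/a.
Here E[X] = 21 and a = 235.7, so the bound is 21/235.7 = 0.0891.

0.0891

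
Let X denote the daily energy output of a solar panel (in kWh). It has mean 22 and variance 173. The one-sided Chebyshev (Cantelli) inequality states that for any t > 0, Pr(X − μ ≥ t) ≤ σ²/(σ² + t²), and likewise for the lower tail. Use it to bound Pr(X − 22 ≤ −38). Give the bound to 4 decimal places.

0.1070

Here σ² = 173 and t = 38, so σ² + t² = 1617.
Cantelli's bound: 173/1617 = 0.1070.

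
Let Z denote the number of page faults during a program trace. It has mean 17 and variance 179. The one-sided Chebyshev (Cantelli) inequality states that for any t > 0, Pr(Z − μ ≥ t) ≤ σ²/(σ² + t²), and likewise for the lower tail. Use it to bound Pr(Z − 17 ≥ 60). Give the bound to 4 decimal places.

Here σ² = 179 and t = 60, so σ² + t² = 3779.
Cantelli's bound: 179/3779 = 0.0474.

0.0474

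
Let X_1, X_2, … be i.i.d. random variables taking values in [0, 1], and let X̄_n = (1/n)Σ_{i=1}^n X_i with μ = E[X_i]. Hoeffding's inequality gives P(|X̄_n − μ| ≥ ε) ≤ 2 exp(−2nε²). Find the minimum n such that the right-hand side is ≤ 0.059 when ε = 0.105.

Require 2·exp(−2nε²) ≤ 0.059, i.e. 2nε² ≥ ln(2/0.059) = 3.523365.
So n ≥ 3.523365 / (2·0.105²) = 159.790.
The smallest integer n is 160.

160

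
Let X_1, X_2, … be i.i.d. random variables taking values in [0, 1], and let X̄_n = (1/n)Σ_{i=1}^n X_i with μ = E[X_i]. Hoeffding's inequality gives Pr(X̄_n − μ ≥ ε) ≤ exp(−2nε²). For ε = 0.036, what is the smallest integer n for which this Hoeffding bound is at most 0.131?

785

Require exp(−2nε²) ≤ 0.131, i.e. 2nε² ≥ ln(1/0.131) = 2.032558.
So n ≥ 2.032558 / (2·0.036²) = 784.166.
The smallest integer n is 785.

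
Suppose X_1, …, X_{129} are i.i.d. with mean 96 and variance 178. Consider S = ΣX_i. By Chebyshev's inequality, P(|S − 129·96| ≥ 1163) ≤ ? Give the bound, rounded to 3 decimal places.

0.017

Var(S) = n·Var(X_i) = 129·178 = 22962.
Chebyshev: P(|S − 129·96| ≥ 1163) ≤ Var(S)/1163² = 22962/1352569 = 0.0170.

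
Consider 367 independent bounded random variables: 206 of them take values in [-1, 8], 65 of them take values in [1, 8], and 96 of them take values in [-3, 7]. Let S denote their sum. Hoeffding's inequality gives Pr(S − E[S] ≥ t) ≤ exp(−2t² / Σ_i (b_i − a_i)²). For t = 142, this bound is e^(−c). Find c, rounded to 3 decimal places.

1.368

Σ(b_i − a_i)² = 206·9² + 65·7² + 96·10² = 29471.
c = 2t² / 29471 = 2·142² / 29471 = 1.3684.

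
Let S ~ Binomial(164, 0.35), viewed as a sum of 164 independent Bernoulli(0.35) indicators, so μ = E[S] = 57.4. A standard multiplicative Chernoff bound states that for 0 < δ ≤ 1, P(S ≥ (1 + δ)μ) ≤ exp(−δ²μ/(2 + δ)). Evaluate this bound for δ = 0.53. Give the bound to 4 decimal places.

0.0017

Exponent = δ²μ/(2 + δ) = 0.53²·57.4/2.53 = 6.3730.
Bound = exp(−6.3730) = 0.00171.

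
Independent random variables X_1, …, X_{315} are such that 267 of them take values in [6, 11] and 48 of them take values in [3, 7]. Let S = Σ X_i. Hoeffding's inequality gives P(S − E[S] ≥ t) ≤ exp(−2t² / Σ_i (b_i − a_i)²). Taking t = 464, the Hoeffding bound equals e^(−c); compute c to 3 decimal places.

57.852

Σ(b_i − a_i)² = 267·5² + 48·4² = 7443.
c = 2t² / 7443 = 2·464² / 7443 = 57.8519.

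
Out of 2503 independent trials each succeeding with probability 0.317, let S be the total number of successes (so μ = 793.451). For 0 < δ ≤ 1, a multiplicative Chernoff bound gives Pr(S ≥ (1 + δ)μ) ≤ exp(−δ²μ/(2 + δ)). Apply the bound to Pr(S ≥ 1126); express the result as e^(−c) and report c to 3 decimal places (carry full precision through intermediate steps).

Write 1126 = (1 + δ)μ, so δ = 1126/793.451 − 1 = 0.4191172…
Then the exponent is δ²μ/(2 + δ) = (1126 − μ)² / (μ·(2 + δ)) = 57.614827.

57.615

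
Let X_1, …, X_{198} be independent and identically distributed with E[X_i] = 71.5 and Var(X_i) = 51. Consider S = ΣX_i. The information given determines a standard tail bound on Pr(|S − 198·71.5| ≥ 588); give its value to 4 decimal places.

0.0292

With mean and variance of each term known, Chebyshev's inequality bounds the deviation of the sum (or sample mean).
Var(S) = n·Var(X_i) = 198·51 = 10098.
Chebyshev: Pr(|S − 198·71.5| ≥ 588) ≤ Var(S)/588² = 10098/345744 = 0.0292.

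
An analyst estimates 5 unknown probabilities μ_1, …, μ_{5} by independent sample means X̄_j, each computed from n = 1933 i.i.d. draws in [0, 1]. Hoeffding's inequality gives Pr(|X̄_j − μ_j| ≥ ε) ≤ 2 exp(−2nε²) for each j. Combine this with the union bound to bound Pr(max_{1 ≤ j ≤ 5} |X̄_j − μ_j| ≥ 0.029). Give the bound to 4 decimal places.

0.3872

Per-experiment Hoeffding bound: 2·exp(−2·1933·0.029²) = 2·exp(−3.25131) = 0.077447.
Union bound over 5 events: 5·0.077447 = 0.38724.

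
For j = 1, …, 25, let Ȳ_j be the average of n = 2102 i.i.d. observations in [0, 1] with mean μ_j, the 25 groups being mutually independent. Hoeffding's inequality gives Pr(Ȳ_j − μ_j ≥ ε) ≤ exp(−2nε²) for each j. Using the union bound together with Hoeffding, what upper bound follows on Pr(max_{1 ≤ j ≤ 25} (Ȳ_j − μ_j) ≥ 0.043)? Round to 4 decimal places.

Per-experiment Hoeffding bound: exp(−2·2102·0.043²) = exp(−7.77320) = 0.00042087.
Union bound over 25 events: 25·0.00042087 = 0.01052.

0.0105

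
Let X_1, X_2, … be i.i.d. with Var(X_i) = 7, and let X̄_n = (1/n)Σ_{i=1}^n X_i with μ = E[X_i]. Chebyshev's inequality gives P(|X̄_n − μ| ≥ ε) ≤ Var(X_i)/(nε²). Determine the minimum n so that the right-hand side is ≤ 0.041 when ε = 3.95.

11

Require 7/(n·3.95²) ≤ 0.041, i.e. n ≥ 7/(0.041·3.95²) = 10.943.
The smallest integer n is 11.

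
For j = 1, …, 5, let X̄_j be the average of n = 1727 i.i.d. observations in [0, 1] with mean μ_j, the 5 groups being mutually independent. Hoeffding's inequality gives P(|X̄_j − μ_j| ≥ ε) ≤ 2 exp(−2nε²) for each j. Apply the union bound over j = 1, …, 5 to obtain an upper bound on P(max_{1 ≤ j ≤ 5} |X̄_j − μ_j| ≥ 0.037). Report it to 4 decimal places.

Per-experiment Hoeffding bound: 2·exp(−2·1727·0.037²) = 2·exp(−4.72853) = 0.017679.
Union bound over 5 events: 5·0.017679 = 0.08839.

0.0884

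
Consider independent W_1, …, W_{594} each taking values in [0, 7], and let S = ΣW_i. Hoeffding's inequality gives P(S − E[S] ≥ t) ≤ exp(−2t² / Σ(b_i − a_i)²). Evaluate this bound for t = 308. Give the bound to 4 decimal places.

Σ(b_i − a_i)² = 594·(7)² = 29106.
Exponent = 2·308²/29106 = 6.5185.
Bound = exp(−6.5185) = 0.00148.

0.0015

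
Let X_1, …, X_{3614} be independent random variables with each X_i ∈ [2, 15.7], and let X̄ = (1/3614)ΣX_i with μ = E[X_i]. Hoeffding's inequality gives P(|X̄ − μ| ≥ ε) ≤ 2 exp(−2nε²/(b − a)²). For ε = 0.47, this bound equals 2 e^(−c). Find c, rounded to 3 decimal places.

8.507

c = 2nε²/(b − a)² = 2·3614·0.47² / 13.7² = 8.5069.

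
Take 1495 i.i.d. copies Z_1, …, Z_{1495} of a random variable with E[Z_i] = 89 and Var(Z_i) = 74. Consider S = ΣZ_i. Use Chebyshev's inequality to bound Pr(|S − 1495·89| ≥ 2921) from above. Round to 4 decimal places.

Var(S) = n·Var(Z_i) = 1495·74 = 110630.
Chebyshev: Pr(|S − 1495·89| ≥ 2921) ≤ Var(S)/2921² = 110630/8532241 = 0.0130.

0.0130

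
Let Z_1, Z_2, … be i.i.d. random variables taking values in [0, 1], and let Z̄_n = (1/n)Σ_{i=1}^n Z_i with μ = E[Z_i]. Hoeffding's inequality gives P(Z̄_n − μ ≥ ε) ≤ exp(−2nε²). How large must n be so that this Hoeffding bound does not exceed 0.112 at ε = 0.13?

65

Require exp(−2nε²) ≤ 0.112, i.e. 2nε² ≥ ln(1/0.112) = 2.189256.
So n ≥ 2.189256 / (2·0.13²) = 64.771.
The smallest integer n is 65.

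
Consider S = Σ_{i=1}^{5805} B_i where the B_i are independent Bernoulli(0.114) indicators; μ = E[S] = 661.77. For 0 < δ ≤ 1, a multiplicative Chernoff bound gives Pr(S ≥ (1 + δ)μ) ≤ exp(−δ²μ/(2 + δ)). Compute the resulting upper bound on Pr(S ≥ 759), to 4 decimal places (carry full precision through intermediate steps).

Write 759 = (1 + δ)μ, so δ = 759/661.77 − 1 = 0.1469242…
Then the exponent is δ²μ/(2 + δ) = (759 − μ)² / (μ·(2 + δ)) = 6.653908.
Bound = exp(−6.653908) = 0.00129.

0.0013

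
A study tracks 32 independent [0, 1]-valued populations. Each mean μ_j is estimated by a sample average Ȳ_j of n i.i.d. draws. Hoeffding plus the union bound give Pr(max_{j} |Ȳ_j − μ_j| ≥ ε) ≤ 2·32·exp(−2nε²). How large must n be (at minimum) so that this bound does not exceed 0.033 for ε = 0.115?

287

Need 2·32·exp(−2nε²) ≤ 0.033, i.e. exp(−2nε²) ≤ 0.033/64.
So 2nε² ≥ ln(64/0.033) = 7.570131.
Hence n ≥ 7.570131/(2·0.115²) = 286.205.
The smallest integer n is 287.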